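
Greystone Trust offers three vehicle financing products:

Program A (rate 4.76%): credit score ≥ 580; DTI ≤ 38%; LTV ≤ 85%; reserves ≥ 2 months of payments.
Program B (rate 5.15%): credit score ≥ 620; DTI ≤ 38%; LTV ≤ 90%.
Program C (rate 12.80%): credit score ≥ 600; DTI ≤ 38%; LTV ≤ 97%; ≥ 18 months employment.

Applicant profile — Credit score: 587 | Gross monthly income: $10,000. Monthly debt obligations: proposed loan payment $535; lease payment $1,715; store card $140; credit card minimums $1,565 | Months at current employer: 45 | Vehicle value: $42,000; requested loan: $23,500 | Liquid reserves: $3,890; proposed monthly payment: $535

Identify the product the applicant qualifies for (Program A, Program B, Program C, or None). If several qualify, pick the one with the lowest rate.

None

Total debts = (535 + 1,715 + 140 + 1,565) = 3,955; DTI = 3,955/10,000 = 39.5%.
LTV = 23,500/42,000 = 56%.
Reserves = 3,890/535 = 7.3 months.
Program A: score 587 ≥ 580; DTI 39.5% > 38%; LTV 56% ≤ 85%; reserves 7.3 ≥ 2 mo → does not qualify.
Program B: score 587 < 620; DTI 39.5% > 38%; LTV 56% ≤ 90% → does not qualify.
Program C: score 587 < 600; DTI 39.5% > 38%; LTV 56% ≤ 97%; employment 45 ≥ 18 mo → does not qualify.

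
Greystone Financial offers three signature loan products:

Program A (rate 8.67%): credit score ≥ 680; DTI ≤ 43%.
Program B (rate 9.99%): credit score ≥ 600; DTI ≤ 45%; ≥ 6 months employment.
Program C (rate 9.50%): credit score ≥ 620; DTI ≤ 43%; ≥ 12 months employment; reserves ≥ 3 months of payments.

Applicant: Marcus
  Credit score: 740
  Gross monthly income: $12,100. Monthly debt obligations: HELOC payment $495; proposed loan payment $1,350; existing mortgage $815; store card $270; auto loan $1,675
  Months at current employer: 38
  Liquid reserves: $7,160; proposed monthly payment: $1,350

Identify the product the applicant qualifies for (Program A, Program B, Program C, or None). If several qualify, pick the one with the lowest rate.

Total debts = (495 + 1,350 + 815 + 270 + 1,675) = 4,605; DTI = 4,605/12,100 = 38.1%.
Reserves = 7,160/1,350 = 5.3 months.
Program A: score 740 ≥ 680; DTI 38.1% ≤ 43% → qualifies.
Program B: score 740 ≥ 600; DTI 38.1% ≤ 45%; employment 38 ≥ 6 mo → qualifies.
Program C: score 740 ≥ 620; DTI 38.1% ≤ 43%; employment 38 ≥ 12 mo; reserves 5.3 ≥ 3 mo → qualifies.
Qualifying: Program A, Program B, Program C. Lowest rate is 8.67% → Program A.

Program A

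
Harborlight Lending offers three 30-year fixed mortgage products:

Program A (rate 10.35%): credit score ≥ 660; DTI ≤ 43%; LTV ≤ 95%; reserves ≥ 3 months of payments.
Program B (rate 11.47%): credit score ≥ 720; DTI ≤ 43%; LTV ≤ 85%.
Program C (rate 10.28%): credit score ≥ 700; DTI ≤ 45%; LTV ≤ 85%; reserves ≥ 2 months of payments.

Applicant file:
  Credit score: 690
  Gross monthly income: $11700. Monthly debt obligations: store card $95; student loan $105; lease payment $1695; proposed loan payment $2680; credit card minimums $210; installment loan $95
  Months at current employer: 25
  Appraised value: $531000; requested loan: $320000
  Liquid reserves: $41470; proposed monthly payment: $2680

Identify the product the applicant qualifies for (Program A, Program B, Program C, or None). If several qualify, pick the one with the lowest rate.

Total debts = (95 + 105 + 1,695 + 2,680 + 210 + 95) = 4,880; DTI = 4,880/11,700 = 41.7%.
LTV = 320,000/531,000 = 60.3%.
Reserves = 41,470/2,680 = 15.5 months.
Program A: score 690 ≥ 660; DTI 41.7% ≤ 43%; LTV 60.3% ≤ 95%; reserves 15.5 ≥ 3 mo → qualifies.
Program B: score 690 < 720; DTI 41.7% ≤ 43%; LTV 60.3% ≤ 85% → does not qualify.
Program C: score 690 < 700; DTI 41.7% ≤ 45%; LTV 60.3% ≤ 85%; reserves 15.5 ≥ 2 mo → does not qualify.

Program A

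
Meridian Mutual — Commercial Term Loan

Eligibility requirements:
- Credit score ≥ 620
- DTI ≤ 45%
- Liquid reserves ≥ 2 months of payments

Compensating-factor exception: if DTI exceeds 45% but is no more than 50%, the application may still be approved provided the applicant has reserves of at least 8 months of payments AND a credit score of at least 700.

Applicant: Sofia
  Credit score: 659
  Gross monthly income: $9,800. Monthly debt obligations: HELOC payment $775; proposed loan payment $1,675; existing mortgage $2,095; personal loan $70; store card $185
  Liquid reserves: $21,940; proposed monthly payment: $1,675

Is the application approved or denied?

Credit score 659 ≥ 620 (meets base)
Total debts = (775 + 1,675 + 2,095 + 70 + 185) = 4,800. DTI: 4,800 ÷ 9,800 = 49%, over the 45% base limit.
Reserves: 21,940 ÷ 1,675 = 13.1 months (meets 2-month minimum)
DTI 49% is within the 45%–50% exception band; checking compensating factors.
Override check — reserves: 13.1 mo (ok); score: 659 (below 700).
Override conditions not both satisfied; exception does not apply.

Denied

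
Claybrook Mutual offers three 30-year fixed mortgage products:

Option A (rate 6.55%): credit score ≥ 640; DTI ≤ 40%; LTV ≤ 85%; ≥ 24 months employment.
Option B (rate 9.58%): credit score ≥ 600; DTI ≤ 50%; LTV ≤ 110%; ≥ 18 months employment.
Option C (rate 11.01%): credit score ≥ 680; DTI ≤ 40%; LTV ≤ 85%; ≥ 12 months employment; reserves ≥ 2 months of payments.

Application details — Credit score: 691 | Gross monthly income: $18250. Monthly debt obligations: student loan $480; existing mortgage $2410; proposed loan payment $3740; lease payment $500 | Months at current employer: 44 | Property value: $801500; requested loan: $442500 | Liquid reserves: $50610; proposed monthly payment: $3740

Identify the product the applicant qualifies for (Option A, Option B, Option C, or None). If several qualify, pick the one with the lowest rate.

Option A

Total debts = (480 + 2,410 + 3,740 + 500) = 7,130; DTI = 7,130/18,250 = 39.1%.
LTV = 442,500/801,500 = 55.2%.
Reserves = 50,610/3,740 = 13.5 months.
Option A: score 691 ≥ 640; DTI 39.1% ≤ 40%; LTV 55.2% ≤ 85%; employment 44 ≥ 24 mo → qualifies.
Option B: score 691 ≥ 600; DTI 39.1% ≤ 50%; LTV 55.2% ≤ 110%; employment 44 ≥ 18 mo → qualifies.
Option C: score 691 ≥ 680; DTI 39.1% ≤ 40%; LTV 55.2% ≤ 85%; employment 44 ≥ 12 mo; reserves 13.5 ≥ 2 mo → qualifies.
Qualifying: Option A, Option B, Option C. Lowest rate is 6.55% → Option A.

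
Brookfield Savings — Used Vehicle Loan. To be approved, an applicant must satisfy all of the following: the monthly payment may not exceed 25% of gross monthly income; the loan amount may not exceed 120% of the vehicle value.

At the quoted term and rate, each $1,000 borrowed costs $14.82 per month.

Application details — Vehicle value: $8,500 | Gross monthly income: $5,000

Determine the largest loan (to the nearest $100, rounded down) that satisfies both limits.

$10,200

Payment cap: 25% × $5,000 = $1,250/month.
At $14.82 per $1,000, that supports 1,250/14.82 × 1,000 ≈ $84,345 → $84,300.
LTV cap: 120% × $8,500 = $10,200 → $10,200.
Binding constraint: loan-to-value.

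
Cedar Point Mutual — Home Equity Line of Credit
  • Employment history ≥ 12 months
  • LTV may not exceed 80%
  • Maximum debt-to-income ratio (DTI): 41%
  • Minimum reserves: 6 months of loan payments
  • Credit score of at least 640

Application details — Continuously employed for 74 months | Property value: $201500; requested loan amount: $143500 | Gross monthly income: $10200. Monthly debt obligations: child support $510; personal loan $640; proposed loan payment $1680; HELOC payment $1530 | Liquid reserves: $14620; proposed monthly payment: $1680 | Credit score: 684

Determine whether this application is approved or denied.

Employment 74 ≥ 12 months
LTV = 143,500/201,500 = 71.2% ≤ 80%
Total monthly debts = (510 + 640 + 1,680 + 1,530) = 4,360. DTI: 4,360 ÷ 10,200 = 42.7%, exceeds the 41% cap
Reserves = 14,620/1,680 = 8.7 months ≥ 6
Credit score 684 ≥ 640 (meets)
Fails on DTI.

Denied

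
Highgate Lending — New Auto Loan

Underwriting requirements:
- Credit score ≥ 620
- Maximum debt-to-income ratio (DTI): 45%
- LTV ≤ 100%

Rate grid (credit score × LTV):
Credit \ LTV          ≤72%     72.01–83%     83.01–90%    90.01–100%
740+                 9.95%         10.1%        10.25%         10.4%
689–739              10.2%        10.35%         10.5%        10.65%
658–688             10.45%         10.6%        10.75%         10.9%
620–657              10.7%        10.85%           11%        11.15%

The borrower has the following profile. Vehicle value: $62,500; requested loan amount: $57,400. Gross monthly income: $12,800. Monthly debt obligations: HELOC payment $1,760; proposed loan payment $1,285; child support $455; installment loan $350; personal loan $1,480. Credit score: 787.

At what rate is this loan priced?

Credit score 787 ≥ 620; Total monthly debts = (1,760 + 1,285 + 455 + 350 + 1,480) = 5,330. Debt-to-income = 5,330/12,800 = 41.6% — meets 45% limit
LTV = 57,400/62,500 = 91.8% ≤ 100%
Credit 787 → row 740+; LTV 91.8% → column 90.01–100%. Grid cell → 10.4%.

10.4%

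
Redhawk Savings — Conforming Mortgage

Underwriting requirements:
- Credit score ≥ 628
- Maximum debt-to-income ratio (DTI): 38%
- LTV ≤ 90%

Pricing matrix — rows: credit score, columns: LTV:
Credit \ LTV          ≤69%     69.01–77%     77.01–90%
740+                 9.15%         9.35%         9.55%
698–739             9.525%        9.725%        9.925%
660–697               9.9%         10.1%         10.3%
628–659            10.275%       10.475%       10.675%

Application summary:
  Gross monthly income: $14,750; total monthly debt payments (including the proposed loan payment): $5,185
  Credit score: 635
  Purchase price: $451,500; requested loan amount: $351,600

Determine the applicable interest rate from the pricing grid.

Credit score 635 ≥ 628; Debt-to-income = 5,185/14,750 = 35.2% — meets 38% limit
LTV: 351,600 ÷ 451,500 = 77.9%, within 90% cap
Score 635 is in the 628–659 band; LTV 77.9% is in the 77.01–90% band → 10.675%.

10.675%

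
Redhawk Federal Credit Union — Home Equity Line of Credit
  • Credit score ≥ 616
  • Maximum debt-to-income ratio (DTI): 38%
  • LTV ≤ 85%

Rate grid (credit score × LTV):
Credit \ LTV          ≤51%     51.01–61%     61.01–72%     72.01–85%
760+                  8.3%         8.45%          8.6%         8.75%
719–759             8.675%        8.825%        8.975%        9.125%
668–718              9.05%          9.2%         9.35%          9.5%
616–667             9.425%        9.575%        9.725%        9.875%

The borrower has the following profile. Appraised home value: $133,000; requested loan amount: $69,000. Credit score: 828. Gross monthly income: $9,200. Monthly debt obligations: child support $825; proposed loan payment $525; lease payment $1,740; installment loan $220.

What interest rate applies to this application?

8.45%

Credit score 828 ≥ 616; Total monthly debts = (825 + 525 + 1,740 + 220) = 3,310. Debt-to-income = 3,310/9,200 = 36% — meets 38% limit
Loan-to-value = 69,000/133,000 = 51.9% — pass (85% max)
Credit 828 → row 760+; LTV 51.9% → column 51.01–61%. Grid cell → 8.45%.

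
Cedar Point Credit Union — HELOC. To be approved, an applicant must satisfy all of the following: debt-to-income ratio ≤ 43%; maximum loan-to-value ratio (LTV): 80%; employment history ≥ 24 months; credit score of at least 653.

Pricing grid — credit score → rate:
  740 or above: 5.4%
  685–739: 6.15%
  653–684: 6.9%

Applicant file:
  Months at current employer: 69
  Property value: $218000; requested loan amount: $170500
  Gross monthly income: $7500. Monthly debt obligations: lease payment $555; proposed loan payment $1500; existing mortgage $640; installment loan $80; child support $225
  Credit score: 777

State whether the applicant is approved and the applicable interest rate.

Credit score 777 ≥ 653 (meets minimum)
Total monthly debts = (555 + 1,500 + 640 + 80 + 225) = 3,000. Debt-to-income = 3,000/7,500 = 40% — meets 43% limit
Employment 69 ≥ 24 months
LTV = 170,500/218,000 = 78.2% ≤ 80%
All requirements met. Score 777 falls in the 740 or above tier → 5.4%.

Approved at 5.4%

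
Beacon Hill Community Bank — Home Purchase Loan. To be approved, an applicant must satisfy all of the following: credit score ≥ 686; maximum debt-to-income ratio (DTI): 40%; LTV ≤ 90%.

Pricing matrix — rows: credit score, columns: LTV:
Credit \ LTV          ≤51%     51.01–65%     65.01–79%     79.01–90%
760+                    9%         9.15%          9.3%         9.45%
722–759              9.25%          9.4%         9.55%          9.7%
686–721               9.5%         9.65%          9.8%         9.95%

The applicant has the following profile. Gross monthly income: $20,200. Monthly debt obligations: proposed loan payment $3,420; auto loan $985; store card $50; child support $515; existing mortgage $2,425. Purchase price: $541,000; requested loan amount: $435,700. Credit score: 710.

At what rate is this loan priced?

Credit score 710 ≥ 686; Total monthly debts = (3,420 + 985 + 50 + 515 + 2,425) = 7,395. Debt-to-income = 7,395/20,200 = 36.6% — meets 40% limit
LTV: 435,700 ÷ 541,000 = 80.5%, within 90% cap
Score 710 is in the 686–721 band; LTV 80.5% is in the 79.01–90% band → 9.95%.

9.95%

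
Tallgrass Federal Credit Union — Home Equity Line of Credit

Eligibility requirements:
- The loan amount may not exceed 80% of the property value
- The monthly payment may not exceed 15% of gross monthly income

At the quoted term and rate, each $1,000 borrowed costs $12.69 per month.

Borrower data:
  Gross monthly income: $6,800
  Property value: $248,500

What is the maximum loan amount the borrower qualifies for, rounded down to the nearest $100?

$80,300

Payment cap: 15% × $6,800 = $1,020/month.
At $12.69 per $1,000, that supports 1,020/12.69 × 1,000 ≈ $80,378 → $80,300.
LTV cap: 80% × $248,500 = $198,800 → $198,800.
Binding constraint: payment-to-income.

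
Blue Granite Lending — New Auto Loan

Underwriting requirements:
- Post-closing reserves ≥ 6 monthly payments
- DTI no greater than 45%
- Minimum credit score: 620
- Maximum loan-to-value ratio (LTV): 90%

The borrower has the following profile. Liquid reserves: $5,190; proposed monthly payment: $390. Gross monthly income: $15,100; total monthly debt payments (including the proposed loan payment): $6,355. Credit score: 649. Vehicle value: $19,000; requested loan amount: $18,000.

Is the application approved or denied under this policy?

Reserves = 5,190/390 = 13.3 months ≥ 6
Debt-to-income = 6,355/15,100 = 42.1% — meets 45% limit
Credit score 649 ≥ 620 (meets)
Loan-to-value = 18,000/19,000 = 94.7% — fail (90% max)
Fails on LTV.

Denied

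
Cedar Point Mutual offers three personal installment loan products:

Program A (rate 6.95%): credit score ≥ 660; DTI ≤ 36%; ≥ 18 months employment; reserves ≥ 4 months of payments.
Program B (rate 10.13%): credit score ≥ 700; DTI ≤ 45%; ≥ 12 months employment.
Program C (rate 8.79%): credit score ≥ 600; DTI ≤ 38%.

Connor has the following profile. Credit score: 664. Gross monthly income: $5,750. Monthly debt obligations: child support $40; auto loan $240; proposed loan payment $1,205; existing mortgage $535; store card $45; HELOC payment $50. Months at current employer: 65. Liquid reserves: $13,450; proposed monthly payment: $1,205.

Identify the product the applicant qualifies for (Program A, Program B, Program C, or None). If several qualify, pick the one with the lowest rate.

Program C

Total debts = (40 + 240 + 1,205 + 535 + 45 + 50) = 2,115; DTI = 2,115/5,750 = 36.8%.
Reserves = 13,450/1,205 = 11.2 months.
Program A: score 664 ≥ 660; DTI 36.8% > 36%; employment 65 ≥ 18 mo; reserves 11.2 ≥ 4 mo → does not qualify.
Program B: score 664 < 700; DTI 36.8% ≤ 45%; employment 65 ≥ 12 mo → does not qualify.
Program C: score 664 ≥ 600; DTI 36.8% ≤ 38% → qualifies.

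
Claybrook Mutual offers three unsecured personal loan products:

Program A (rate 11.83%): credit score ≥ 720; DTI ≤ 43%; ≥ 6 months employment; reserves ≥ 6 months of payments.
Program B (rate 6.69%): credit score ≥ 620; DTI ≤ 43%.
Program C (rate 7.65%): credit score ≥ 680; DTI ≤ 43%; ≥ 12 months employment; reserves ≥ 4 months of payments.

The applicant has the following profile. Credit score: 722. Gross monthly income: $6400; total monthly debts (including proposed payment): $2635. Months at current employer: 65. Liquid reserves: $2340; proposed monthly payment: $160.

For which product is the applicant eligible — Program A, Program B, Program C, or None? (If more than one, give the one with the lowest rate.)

DTI = 2,635/6,400 = 41.2%.
Reserves = 2,340/160 = 14.6 months.
Program A: score 722 ≥ 720; DTI 41.2% ≤ 43%; employment 65 ≥ 6 mo; reserves 14.6 ≥ 6 mo → qualifies.
Program B: score 722 ≥ 620; DTI 41.2% ≤ 43% → qualifies.
Program C: score 722 ≥ 680; DTI 41.2% ≤ 43%; employment 65 ≥ 12 mo; reserves 14.6 ≥ 4 mo → qualifies.
Qualifying: Program A, Program B, Program C. Lowest rate is 6.69% → Program B.

Program B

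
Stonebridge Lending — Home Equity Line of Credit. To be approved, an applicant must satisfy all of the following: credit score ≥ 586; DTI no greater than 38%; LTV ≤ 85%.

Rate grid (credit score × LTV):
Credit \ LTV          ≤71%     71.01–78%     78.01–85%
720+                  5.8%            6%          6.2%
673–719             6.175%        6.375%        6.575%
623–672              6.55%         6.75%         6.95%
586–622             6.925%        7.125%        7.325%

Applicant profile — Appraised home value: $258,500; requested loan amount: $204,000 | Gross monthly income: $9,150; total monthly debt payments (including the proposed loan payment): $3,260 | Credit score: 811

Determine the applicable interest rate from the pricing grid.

Credit score 811 ≥ 586; DTI = 3,260/9,150 = 35.6% ≤ 38%
LTV = 204,000/258,500 = 78.9% ≤ 85%
Credit 811 → row 720+; LTV 78.9% → column 78.01–85%. Grid cell → 6.2%.

6.2%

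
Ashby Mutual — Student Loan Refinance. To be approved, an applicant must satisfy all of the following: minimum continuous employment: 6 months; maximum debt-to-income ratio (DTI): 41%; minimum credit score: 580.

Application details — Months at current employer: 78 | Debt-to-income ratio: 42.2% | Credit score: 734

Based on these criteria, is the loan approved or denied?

Employment 78 ≥ 6 months
Debt-to-income 42.2% vs 41% cap — fail
Credit score 734 ≥ 580 (meets)
Fails on DTI.

Denied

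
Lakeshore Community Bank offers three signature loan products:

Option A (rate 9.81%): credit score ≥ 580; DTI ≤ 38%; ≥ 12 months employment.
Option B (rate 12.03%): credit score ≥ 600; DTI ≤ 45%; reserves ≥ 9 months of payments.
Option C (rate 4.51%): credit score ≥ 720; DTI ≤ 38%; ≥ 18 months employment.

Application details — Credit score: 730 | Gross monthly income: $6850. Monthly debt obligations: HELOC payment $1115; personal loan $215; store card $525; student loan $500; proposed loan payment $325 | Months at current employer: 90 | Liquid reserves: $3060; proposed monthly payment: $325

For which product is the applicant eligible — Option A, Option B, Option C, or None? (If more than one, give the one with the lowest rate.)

Total debts = (1,115 + 215 + 525 + 500 + 325) = 2,680; DTI = 2,680/6,850 = 39.1%.
Reserves = 3,060/325 = 9.4 months.
Option A: score 730 ≥ 580; DTI 39.1% > 38%; employment 90 ≥ 12 mo → does not qualify.
Option B: score 730 ≥ 600; DTI 39.1% ≤ 45%; reserves 9.4 ≥ 9 mo → qualifies.
Option C: score 730 ≥ 720; DTI 39.1% > 38%; employment 90 ≥ 18 mo → does not qualify.

Option B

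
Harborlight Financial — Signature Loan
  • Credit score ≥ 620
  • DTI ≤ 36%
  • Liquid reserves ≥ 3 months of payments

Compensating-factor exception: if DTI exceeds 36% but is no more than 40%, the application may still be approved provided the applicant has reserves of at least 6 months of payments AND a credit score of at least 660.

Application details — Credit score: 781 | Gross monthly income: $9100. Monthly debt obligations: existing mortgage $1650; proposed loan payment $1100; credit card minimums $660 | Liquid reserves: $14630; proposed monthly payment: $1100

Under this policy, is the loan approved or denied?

Approved

Credit score 781 ≥ 620 (meets base)
Total debts = (1,650 + 1,100 + 660) = 3,410. DTI = 3,410/9,100 = 37.5% > 36% — standard DTI limit exceeded.
Liquid reserves cover 14,630/1,100 = 13.3 months — ≥ 3 required
DTI 37.5% is within the 36%–40% exception band; checking compensating factors.
Override check — reserves: 13.3 mo (ok); score: 781 (ok).
Both override conditions satisfied; DTI exception granted.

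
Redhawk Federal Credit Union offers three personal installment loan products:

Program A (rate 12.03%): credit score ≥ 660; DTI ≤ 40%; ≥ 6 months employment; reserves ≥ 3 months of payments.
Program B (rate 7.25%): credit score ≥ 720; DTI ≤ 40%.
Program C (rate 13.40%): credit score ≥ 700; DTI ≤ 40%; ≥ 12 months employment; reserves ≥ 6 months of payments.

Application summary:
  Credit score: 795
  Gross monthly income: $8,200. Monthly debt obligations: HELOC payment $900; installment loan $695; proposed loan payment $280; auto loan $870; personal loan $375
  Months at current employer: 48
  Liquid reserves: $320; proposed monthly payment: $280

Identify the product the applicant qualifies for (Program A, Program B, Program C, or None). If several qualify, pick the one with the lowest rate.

Total debts = (900 + 695 + 280 + 870 + 375) = 3,120; DTI = 3,120/8,200 = 38%.
Reserves = 320/280 = 1.1 months.
Program A: score 795 ≥ 660; DTI 38% ≤ 40%; employment 48 ≥ 6 mo; reserves 1.1 < 3 mo → does not qualify.
Program B: score 795 ≥ 720; DTI 38% ≤ 40% → qualifies.
Program C: score 795 ≥ 700; DTI 38% ≤ 40%; employment 48 ≥ 12 mo; reserves 1.1 < 6 mo → does not qualify.

Program B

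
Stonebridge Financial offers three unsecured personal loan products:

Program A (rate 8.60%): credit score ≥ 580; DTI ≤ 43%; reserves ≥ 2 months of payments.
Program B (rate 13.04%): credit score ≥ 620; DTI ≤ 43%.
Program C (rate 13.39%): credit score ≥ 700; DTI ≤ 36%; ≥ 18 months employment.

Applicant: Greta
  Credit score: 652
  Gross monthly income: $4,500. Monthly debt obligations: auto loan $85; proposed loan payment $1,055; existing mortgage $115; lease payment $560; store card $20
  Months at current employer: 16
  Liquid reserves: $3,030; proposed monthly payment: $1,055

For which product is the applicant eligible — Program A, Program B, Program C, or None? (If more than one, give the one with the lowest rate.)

Program A

Total debts = (85 + 1,055 + 115 + 560 + 20) = 1,835; DTI = 1,835/4,500 = 40.8%.
Reserves = 3,030/1,055 = 2.9 months.
Program A: score 652 ≥ 580; DTI 40.8% ≤ 43%; reserves 2.9 ≥ 2 mo → qualifies.
Program B: score 652 ≥ 620; DTI 40.8% ≤ 43% → qualifies.
Program C: score 652 < 700; DTI 40.8% > 36%; employment 16 < 18 mo → does not qualify.
Qualifying: Program A, Program B. Lowest rate is 8.60% → Program A.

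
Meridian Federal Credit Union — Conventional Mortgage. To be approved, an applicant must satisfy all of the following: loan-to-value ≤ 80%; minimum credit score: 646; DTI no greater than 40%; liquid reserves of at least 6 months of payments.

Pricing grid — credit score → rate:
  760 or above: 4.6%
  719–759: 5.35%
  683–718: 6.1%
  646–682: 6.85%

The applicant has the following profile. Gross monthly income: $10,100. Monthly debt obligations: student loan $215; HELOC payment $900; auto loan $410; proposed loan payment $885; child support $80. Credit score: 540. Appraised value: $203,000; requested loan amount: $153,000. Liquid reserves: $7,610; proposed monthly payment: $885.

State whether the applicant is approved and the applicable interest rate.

Credit score 540 < 646 (below minimum)
LTV = 153,000/203,000 = 75.4% ≤ 80%
Liquid reserves cover 7,610/885 = 8.6 months — ≥ 6 required
Total monthly debts = (215 + 900 + 410 + 885 + 80) = 2,490. Debt-to-income = 2,490/10,100 = 24.7% — meets 40% limit
Not all requirements met → denied.

Denied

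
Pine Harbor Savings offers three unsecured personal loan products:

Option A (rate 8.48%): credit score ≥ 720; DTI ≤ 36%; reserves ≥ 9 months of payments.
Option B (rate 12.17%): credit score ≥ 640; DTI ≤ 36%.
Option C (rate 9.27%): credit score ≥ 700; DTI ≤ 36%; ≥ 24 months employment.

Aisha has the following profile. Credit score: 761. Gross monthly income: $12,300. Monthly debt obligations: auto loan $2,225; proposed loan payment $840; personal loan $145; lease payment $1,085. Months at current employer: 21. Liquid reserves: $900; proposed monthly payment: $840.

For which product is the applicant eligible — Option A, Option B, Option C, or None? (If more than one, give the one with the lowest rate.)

Option B

Total debts = (2,225 + 840 + 145 + 1,085) = 4,295; DTI = 4,295/12,300 = 34.9%.
Reserves = 900/840 = 1.1 months.
Option A: score 761 ≥ 720; DTI 34.9% ≤ 36%; reserves 1.1 < 9 mo → does not qualify.
Option B: score 761 ≥ 640; DTI 34.9% ≤ 36% → qualifies.
Option C: score 761 ≥ 700; DTI 34.9% ≤ 36%; employment 21 < 24 mo → does not qualify.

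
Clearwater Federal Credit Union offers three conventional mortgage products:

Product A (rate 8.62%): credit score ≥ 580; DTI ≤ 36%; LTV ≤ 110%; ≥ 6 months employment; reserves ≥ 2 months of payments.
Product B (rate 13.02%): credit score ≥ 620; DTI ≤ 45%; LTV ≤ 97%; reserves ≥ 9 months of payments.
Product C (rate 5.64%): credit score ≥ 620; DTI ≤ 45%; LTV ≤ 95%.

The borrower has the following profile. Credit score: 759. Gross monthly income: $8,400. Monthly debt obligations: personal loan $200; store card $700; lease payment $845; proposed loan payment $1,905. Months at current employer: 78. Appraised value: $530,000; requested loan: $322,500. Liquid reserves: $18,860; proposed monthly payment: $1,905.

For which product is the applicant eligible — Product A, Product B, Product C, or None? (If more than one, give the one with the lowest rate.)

Total debts = (200 + 700 + 845 + 1,905) = 3,650; DTI = 3,650/8,400 = 43.5%.
LTV = 322,500/530,000 = 60.8%.
Reserves = 18,860/1,905 = 9.9 months.
Product A: score 759 ≥ 580; DTI 43.5% > 36%; LTV 60.8% ≤ 110%; employment 78 ≥ 6 mo; reserves 9.9 ≥ 2 mo → does not qualify.
Product B: score 759 ≥ 620; DTI 43.5% ≤ 45%; LTV 60.8% ≤ 97%; reserves 9.9 ≥ 9 mo → qualifies.
Product C: score 759 ≥ 620; DTI 43.5% ≤ 45%; LTV 60.8% ≤ 95% → qualifies.
Qualifying: Product B, Product C. Lowest rate is 5.64% → Product C.

Product C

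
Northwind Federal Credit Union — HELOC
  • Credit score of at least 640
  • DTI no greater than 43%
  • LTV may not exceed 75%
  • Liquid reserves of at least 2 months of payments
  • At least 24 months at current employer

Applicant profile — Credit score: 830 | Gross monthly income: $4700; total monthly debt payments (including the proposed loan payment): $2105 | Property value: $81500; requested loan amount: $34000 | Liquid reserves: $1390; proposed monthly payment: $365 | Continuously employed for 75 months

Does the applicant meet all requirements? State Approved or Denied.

Credit score 830 ≥ 640 (meets)
DTI: 2,105 ÷ 4,700 = 44.8%, exceeds the 43% cap
LTV: 34,000 ÷ 81,500 = 41.7%, within 75% cap
Liquid reserves cover 1,390/365 = 3.8 months — ≥ 2 required
Employment 75 ≥ 24 months
Fails on DTI.

Denied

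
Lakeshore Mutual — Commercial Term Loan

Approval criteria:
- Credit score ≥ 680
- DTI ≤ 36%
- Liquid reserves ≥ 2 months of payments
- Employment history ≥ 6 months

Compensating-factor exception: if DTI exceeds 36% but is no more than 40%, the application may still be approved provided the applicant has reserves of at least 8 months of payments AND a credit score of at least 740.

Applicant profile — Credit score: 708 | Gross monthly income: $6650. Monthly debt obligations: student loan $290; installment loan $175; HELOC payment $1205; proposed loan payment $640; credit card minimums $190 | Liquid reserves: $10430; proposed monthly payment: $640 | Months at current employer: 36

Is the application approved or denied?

Credit score 708 ≥ 680 (meets base)
Total debts = (290 + 175 + 1,205 + 640 + 190) = 2,500. DTI: 2,500 ÷ 6,650 = 37.6%, over the 36% base limit.
Reserves: 10,430 ÷ 640 = 16.3 months (meets 2-month minimum)
Employment 36 ≥ 6 months
37.6% falls in the override range (36%–40%), so the compensating-factor test applies.
Reserves 16.3 ≥ 8 months; credit score 708 < 740.
Compensating-factor requirement not fully met.

Denied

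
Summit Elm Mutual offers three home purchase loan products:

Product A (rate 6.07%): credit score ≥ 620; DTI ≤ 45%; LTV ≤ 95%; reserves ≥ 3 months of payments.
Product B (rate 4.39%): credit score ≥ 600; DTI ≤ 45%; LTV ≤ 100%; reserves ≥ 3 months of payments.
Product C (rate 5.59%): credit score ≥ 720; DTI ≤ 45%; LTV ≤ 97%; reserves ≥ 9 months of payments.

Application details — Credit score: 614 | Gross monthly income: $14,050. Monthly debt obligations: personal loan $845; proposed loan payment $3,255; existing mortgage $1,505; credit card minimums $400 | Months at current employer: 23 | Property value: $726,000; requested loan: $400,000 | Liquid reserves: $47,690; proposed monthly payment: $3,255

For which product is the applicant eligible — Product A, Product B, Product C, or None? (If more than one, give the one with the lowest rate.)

Total debts = (845 + 3,255 + 1,505 + 400) = 6,005; DTI = 6,005/14,050 = 42.7%.
LTV = 400,000/726,000 = 55.1%.
Reserves = 47,690/3,255 = 14.7 months.
Product A: score 614 < 620; DTI 42.7% ≤ 45%; LTV 55.1% ≤ 95%; reserves 14.7 ≥ 3 mo → does not qualify.
Product B: score 614 ≥ 600; DTI 42.7% ≤ 45%; LTV 55.1% ≤ 100%; reserves 14.7 ≥ 3 mo → qualifies.
Product C: score 614 < 720; DTI 42.7% ≤ 45%; LTV 55.1% ≤ 97%; reserves 14.7 ≥ 9 mo → does not qualify.

Product B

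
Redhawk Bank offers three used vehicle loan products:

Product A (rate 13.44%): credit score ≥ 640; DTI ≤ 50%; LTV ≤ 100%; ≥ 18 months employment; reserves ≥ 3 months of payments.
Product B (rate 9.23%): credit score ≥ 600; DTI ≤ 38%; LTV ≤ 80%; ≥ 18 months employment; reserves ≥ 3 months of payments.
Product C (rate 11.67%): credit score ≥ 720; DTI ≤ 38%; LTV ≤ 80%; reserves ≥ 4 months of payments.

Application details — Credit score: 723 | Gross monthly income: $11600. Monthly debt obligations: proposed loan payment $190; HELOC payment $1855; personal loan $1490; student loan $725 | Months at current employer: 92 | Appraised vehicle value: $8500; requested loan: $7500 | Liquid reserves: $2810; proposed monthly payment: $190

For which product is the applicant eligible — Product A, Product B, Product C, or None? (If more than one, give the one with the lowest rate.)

Product A

Total debts = (190 + 1,855 + 1,490 + 725) = 4,260; DTI = 4,260/11,600 = 36.7%.
LTV = 7,500/8,500 = 88.2%.
Reserves = 2,810/190 = 14.8 months.
Product A: score 723 ≥ 640; DTI 36.7% ≤ 50%; LTV 88.2% ≤ 100%; employment 92 ≥ 18 mo; reserves 14.8 ≥ 3 mo → qualifies.
Product B: score 723 ≥ 600; DTI 36.7% ≤ 38%; LTV 88.2% > 80%; employment 92 ≥ 18 mo; reserves 14.8 ≥ 3 mo → does not qualify.
Product C: score 723 ≥ 720; DTI 36.7% ≤ 38%; LTV 88.2% > 80%; reserves 14.8 ≥ 4 mo → does not qualify.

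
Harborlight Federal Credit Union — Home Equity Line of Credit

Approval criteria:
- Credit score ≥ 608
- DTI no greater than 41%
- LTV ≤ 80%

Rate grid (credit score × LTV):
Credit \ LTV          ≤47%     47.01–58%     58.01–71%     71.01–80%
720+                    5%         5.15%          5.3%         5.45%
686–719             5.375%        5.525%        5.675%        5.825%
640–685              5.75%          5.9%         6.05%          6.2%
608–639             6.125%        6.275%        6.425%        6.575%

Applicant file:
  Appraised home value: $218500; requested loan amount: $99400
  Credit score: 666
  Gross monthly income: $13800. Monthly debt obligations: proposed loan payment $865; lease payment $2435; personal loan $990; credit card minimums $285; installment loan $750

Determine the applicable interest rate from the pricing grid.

Credit score 666 ≥ 608; Total monthly debts = (865 + 2,435 + 990 + 285 + 750) = 5,325. Debt-to-income = 5,325/13,800 = 38.6% — meets 41% limit
LTV: 99,400 ÷ 218,500 = 45.5%, within 80% cap
Score 666 is in the 640–685 band; LTV 45.5% is in the ≤47% band → 5.75%.

5.75%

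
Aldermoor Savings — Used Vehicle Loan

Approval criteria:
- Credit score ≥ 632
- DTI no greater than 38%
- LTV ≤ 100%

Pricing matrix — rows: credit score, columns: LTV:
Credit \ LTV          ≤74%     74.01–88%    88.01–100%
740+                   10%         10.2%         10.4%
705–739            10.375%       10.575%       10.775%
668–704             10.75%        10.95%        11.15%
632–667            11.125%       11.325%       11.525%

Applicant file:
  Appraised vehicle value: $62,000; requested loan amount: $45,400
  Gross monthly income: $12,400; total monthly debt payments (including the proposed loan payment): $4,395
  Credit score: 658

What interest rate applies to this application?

Credit score 658 ≥ 632; DTI = 4,395/12,400 = 35.4% ≤ 38%
Loan-to-value = 45,400/62,000 = 73.2% — pass (100% max)
Row: 658 falls in 632–667. Column: 73.2% falls in ≤74%. Rate = 11.125%.

11.125%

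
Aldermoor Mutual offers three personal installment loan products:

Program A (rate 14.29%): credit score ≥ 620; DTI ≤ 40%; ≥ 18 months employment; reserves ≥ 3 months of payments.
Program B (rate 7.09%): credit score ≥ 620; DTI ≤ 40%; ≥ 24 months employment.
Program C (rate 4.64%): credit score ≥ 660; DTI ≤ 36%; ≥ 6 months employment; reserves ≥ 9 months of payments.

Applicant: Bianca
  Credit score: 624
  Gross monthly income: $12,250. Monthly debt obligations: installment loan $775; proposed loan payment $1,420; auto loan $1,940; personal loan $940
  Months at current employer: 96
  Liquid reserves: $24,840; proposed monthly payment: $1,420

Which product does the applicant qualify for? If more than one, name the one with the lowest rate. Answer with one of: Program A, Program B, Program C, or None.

None

Total debts = (775 + 1,420 + 1,940 + 940) = 5,075; DTI = 5,075/12,250 = 41.4%.
Reserves = 24,840/1,420 = 17.5 months.
Program A: score 624 ≥ 620; DTI 41.4% > 40%; employment 96 ≥ 18 mo; reserves 17.5 ≥ 3 mo → does not qualify.
Program B: score 624 ≥ 620; DTI 41.4% > 40%; employment 96 ≥ 24 mo → does not qualify.
Program C: score 624 < 660; DTI 41.4% > 36%; employment 96 ≥ 6 mo; reserves 17.5 ≥ 9 mo → does not qualify.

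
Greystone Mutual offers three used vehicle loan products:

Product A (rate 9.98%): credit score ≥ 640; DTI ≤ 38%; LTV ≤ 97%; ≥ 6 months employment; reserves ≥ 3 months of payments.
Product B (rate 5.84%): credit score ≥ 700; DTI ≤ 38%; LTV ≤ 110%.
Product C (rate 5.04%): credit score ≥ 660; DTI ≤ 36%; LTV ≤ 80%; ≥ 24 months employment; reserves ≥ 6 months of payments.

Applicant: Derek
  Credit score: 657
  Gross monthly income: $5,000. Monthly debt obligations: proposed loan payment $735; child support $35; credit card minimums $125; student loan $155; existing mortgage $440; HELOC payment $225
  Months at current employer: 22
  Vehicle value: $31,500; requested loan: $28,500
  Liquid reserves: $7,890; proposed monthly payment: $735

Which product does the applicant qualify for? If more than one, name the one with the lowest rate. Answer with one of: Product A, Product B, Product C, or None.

Total debts = (735 + 35 + 125 + 155 + 440 + 225) = 1,715; DTI = 1,715/5,000 = 34.3%.
LTV = 28,500/31,500 = 90.5%.
Reserves = 7,890/735 = 10.7 months.
Product A: score 657 ≥ 640; DTI 34.3% ≤ 38%; LTV 90.5% ≤ 97%; employment 22 ≥ 6 mo; reserves 10.7 ≥ 3 mo → qualifies.
Product B: score 657 < 700; DTI 34.3% ≤ 38%; LTV 90.5% ≤ 110% → does not qualify.
Product C: score 657 < 660; DTI 34.3% ≤ 36%; LTV 90.5% > 80%; employment 22 < 24 mo; reserves 10.7 ≥ 6 mo → does not qualify.

Product A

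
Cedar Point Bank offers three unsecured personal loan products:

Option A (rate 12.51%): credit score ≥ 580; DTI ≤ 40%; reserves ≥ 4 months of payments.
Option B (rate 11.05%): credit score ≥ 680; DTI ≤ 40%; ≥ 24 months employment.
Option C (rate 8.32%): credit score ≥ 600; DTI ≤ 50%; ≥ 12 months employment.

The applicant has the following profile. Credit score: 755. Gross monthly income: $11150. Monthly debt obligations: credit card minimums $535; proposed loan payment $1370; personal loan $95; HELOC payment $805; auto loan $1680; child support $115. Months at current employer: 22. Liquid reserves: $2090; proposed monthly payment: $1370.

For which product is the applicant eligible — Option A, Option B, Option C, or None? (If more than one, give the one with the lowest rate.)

Option C

Total debts = (535 + 1,370 + 95 + 805 + 1,680 + 115) = 4,600; DTI = 4,600/11,150 = 41.3%.
Reserves = 2,090/1,370 = 1.5 months.
Option A: score 755 ≥ 580; DTI 41.3% > 40%; reserves 1.5 < 4 mo → does not qualify.
Option B: score 755 ≥ 680; DTI 41.3% > 40%; employment 22 < 24 mo → does not qualify.
Option C: score 755 ≥ 600; DTI 41.3% ≤ 50%; employment 22 ≥ 12 mo → qualifies.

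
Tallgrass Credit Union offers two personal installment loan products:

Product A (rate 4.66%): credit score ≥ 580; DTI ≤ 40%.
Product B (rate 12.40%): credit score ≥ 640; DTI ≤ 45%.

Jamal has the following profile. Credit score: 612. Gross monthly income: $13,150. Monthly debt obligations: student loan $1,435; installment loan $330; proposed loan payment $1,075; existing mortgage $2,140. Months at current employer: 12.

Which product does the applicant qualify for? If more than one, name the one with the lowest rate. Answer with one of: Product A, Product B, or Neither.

Total debts = (1,435 + 330 + 1,075 + 2,140) = 4,980; DTI = 4,980/13,150 = 37.9%.
Product A: score 612 ≥ 580; DTI 37.9% ≤ 40% → qualifies.
Product B: score 612 < 640; DTI 37.9% ≤ 45% → does not qualify.

Product A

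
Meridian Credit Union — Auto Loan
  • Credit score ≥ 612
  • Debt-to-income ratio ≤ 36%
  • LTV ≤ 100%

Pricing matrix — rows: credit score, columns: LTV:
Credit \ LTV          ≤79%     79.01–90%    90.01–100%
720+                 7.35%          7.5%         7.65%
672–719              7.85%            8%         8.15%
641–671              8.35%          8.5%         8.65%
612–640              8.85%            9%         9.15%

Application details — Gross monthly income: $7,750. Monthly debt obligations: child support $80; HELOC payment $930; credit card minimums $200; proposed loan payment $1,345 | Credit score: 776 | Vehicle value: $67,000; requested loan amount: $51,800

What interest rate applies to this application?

7.35%

Credit score 776 ≥ 612; Total monthly debts = (80 + 930 + 200 + 1,345) = 2,555. DTI: 2,555 ÷ 7,750 = 33%, within the 36% cap
LTV: 51,800 ÷ 67,000 = 77.3%, within 100% cap
Score 776 is in the 720+ band; LTV 77.3% is in the ≤79% band → 7.35%.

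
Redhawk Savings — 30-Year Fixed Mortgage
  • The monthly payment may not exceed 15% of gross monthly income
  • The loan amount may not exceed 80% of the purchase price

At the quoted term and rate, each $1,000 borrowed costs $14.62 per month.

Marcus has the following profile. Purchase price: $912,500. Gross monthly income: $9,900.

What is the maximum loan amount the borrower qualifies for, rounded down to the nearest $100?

$101,500

Payment cap: 15% × $9,900 = $1,485/month.
At $14.62 per $1,000, that supports 1,485/14.62 × 1,000 ≈ $101,573 → $101,500.
LTV cap: 80% × $912,500 = $730,000 → $730,000.
Binding constraint: payment-to-income.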